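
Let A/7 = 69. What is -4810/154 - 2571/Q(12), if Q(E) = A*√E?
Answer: -2405/77 - 857*√3/966 ≈ -32.770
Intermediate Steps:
A = 483 (A = 7*69 = 483)
Q(E) = 483*√E
-4810/154 - 2571/Q(12) = -4810/154 - 2571*√3/2898 = -4810*1/154 - 2571*√3/2898 = -2405/77 - 2571*√3/2898 = -2405/77 - 857*√3/966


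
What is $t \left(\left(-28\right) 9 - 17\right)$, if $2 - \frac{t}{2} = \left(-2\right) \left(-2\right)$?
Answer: $1076$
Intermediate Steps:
$t = -4$ ($t = 4 - 2 \left(\left(-2\right) \left(-2\right)\right) = 4 - 8 = -4$)
$t \left(\left(-28\right) 9 - 17\right) = - 4 \left(\left(-28\right) 9 - 17\right) = - 4 \left(-252 - 17\right) = \left(-4\right) \left(-269\right) = 1076$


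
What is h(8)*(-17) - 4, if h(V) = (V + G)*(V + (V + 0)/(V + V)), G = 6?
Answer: -2027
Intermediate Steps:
h(V) = (1/2 + V)*(6 + V) (h(V) = (V + 6)*(V + (V + 0)/(V + V)) = (6 + V)*(V + V/((2*V))) = (6 + V)*(V + V*(1/(2*V))) = (6 + V)*(V + 1/2) = (6 + V)*(1/2 + V) = (1/2 + V)*(6 + V))
h(8)*(-17) - 4 = (3 + 8**2 + (13/2)*8)*(-17) - 4 = (3 + 64 + 52)*(-17) - 4 = 119*(-17) - 4 = -2023 - 4 = -2027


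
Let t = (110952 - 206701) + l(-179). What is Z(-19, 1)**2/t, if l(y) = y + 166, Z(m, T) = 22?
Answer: -242/47881 ≈ -0.0050542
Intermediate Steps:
l(y) = 166 + y
t = -95762 (t = (110952 - 206701) + (166 - 179) = -95749 - 13 = -95762)
Z(-19, 1)**2/t = 22**2/(-95762) = 484*(-1/95762) = -242/47881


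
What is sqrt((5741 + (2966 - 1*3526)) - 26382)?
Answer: I*sqrt(21201) ≈ 145.61*I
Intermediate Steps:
sqrt((5741 + (2966 - 1*3526)) - 26382) = sqrt((5741 + (2966 - 3526)) - 26382) = sqrt((5741 - 560) - 26382) = sqrt(5181 - 26382) = sqrt(-21201) = I*sqrt(21201)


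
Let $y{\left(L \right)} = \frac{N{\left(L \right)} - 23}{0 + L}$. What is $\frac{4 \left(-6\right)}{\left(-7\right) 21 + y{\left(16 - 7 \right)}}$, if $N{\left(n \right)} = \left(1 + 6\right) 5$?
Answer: $\frac{72}{437} \approx 0.16476$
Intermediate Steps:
$N{\left(n \right)} = 35$ ($N{\left(n \right)} = 7 \cdot 5 = 35$)
$y{\left(L \right)} = \frac{12}{L}$ ($y{\left(L \right)} = \frac{35 - 23}{0 + L} = \frac{12}{L}$)
$\frac{4 \left(-6\right)}{\left(-7\right) 21 + y{\left(16 - 7 \right)}} = \frac{4 \left(-6\right)}{\left(-7\right) 21 + \frac{12}{16 - 7}} = - \frac{24}{-147 + \frac{12}{9}} = - \frac{24}{-147 + 12 \cdot \frac{1}{9}} = - \frac{24}{-147 + \frac{4}{3}} = - \frac{24}{- \frac{437}{3}} = \left(-24\right) \left(- \frac{3}{437}\right) = \frac{72}{437}$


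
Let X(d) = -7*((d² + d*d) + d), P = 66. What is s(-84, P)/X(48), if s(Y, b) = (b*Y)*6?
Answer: 99/97 ≈ 1.0206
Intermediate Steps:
s(Y, b) = 6*Y*b (s(Y, b) = (Y*b)*6 = 6*Y*b)
X(d) = -14*d² - 7*d (X(d) = -7*((d² + d²) + d) = -7*(2*d² + d) = -7*(d + 2*d²) = -14*d² - 7*d)
s(-84, P)/X(48) = (6*(-84)*66)/((-7*48*(1 + 2*48))) = -33264*(-1/(336*(1 + 96))) = -33264/((-7*48*97)) = -33264/(-32592) = -33264*(-1/32592) = 99/97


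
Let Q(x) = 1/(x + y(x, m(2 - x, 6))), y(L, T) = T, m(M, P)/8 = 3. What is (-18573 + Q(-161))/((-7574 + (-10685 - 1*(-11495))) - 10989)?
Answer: 2544502/2432161 ≈ 1.0462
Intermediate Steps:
m(M, P) = 24 (m(M, P) = 8*3 = 24)
Q(x) = 1/(24 + x) (Q(x) = 1/(x + 24) = 1/(24 + x))
(-18573 + Q(-161))/((-7574 + (-10685 - 1*(-11495))) - 10989) = (-18573 + 1/(24 - 161))/((-7574 + (-10685 - 1*(-11495))) - 10989) = (-18573 + 1/(-137))/((-7574 + (-10685 + 11495)) - 10989) = (-18573 - 1/137)/((-7574 + 810) - 10989) = -2544502/(137*(-6764 - 10989)) = -2544502/137/(-17753) = -2544502/137*(-1/17753) = 2544502/2432161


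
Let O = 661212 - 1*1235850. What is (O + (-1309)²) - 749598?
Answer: 389245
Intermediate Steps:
O = -574638 (O = 661212 - 1235850 = -574638)
(O + (-1309)²) - 749598 = (-574638 + (-1309)²) - 749598 = (-574638 + 1713481) - 749598 = 1138843 - 749598 = 389245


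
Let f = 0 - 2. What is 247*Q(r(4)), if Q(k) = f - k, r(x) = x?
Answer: -1482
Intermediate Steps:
f = -2
Q(k) = -2 - k
247*Q(r(4)) = 247*(-2 - 1*4) = 247*(-2 - 4) = 247*(-6) = -1482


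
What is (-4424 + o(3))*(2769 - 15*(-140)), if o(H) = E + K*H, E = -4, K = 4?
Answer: -21501504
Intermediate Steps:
o(H) = -4 + 4*H
(-4424 + o(3))*(2769 - 15*(-140)) = (-4424 + (-4 + 4*3))*(2769 - 15*(-140)) = (-4424 + (-4 + 12))*(2769 + 2100) = (-4424 + 8)*4869 = -4416*4869 = -21501504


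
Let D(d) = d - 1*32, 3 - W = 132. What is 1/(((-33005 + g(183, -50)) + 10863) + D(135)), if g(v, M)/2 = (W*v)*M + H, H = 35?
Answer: 1/2338731 ≈ 4.2758e-7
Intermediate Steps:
W = -129 (W = 3 - 1*132 = 3 - 132 = -129)
g(v, M) = 70 - 258*M*v (g(v, M) = 2*((-129*v)*M + 35) = 2*(-129*M*v + 35) = 2*(35 - 129*M*v) = 70 - 258*M*v)
D(d) = -32 + d (D(d) = d - 32 = -32 + d)
1/(((-33005 + g(183, -50)) + 10863) + D(135)) = 1/(((-33005 + (70 - 258*(-50)*183)) + 10863) + (-32 + 135)) = 1/(((-33005 + (70 + 2360700)) + 10863) + 103) = 1/(((-33005 + 2360770) + 10863) + 103) = 1/((2327765 + 10863) + 103) = 1/(2338628 + 103) = 1/2338731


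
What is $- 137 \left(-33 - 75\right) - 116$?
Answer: $14680$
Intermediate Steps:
$- 137 \left(-33 - 75\right) - 116 = \left(-137\right) \left(-108\right) - 116 = 14796 - 116 = 14680$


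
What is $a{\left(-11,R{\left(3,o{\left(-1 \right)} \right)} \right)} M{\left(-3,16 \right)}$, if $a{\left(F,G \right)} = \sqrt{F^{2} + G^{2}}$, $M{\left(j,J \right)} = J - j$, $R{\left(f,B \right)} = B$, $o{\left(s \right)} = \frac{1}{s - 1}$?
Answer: $\frac{19 \sqrt{485}}{2} \approx 209.22$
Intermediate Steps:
$o{\left(s \right)} = \frac{1}{-1 + s}$
$a{\left(-11,R{\left(3,o{\left(-1 \right)} \right)} \right)} M{\left(-3,16 \right)} = \sqrt{\left(-11\right)^{2} + \left(\frac{1}{-1 - 1}\right)^{2}} \left(16 - -3\right) = \sqrt{121 + \left(\frac{1}{-2}\right)^{2}} \left(16 + 3\right) = \sqrt{121 + \left(- \frac{1}{2}\right)^{2}} \cdot 19 = \sqrt{121 + \frac{1}{4}} \cdot 19 = \sqrt{\frac{485}{4}} \cdot 19 = \frac{\sqrt{485}}{2} \cdot 19 = \frac{19 \sqrt{485}}{2}$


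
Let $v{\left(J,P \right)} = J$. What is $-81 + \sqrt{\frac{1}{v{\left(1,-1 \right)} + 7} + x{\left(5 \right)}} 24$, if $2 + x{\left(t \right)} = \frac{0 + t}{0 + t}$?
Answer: $-81 + 6 i \sqrt{14} \approx -81.0 + 22.45 i$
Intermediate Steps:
$x{\left(t \right)} = -1$ ($x{\left(t \right)} = -2 + \frac{0 + t}{0 + t} = -2 + \frac{t}{t} = -2 + 1 = -1$)
$-81 + \sqrt{\frac{1}{v{\left(1,-1 \right)} + 7} + x{\left(5 \right)}} 24 = -81 + \sqrt{\frac{1}{1 + 7} - 1} \cdot 24 = -81 + \sqrt{\frac{1}{8} - 1} \cdot 24 = -81 + \sqrt{- \frac{7}{8}} \cdot 24 = -81 + \frac{i \sqrt{14}}{4} \cdot 24 = -81 + 6 i \sqrt{14}$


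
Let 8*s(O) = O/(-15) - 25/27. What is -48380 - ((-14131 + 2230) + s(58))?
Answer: -39396673/1080 ≈ -36478.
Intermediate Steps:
s(O) = -25/216 - O/120 (s(O) = (O/(-15) - 25/27)/8 = (O*(-1/15) - 25*1/27)/8 = (-O/15 - 25/27)/8 = (-25/27 - O/15)/8 = -25/216 - O/120)
-48380 - ((-14131 + 2230) + s(58)) = -48380 - ((-14131 + 2230) + (-25/216 - 1/120*58)) = -48380 - (-11901 + (-25/216 - 29/60)) = -48380 - (-11901 - 647/1080) = -48380 - 1*(-12853727/1080) = -48380 + 12853727/1080 = -39396673/1080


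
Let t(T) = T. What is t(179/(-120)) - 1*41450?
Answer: -4974179/120 ≈ -41452.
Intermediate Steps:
t(179/(-120)) - 1*41450 = 179/(-120) - 1*41450 = 179*(-1/120) - 41450 = -179/120 - 41450 = -4974179/120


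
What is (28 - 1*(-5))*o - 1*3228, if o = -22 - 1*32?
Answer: -5010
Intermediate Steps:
o = -54 (o = -22 - 32 = -54)
(28 - 1*(-5))*o - 1*3228 = (28 - 1*(-5))*(-54) - 1*3228 = (28 + 5)*(-54) - 3228 = 33*(-54) - 3228 = -1782 - 3228 = -5010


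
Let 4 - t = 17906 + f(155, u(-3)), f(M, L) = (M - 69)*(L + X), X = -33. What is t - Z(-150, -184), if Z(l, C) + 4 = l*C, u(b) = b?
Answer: -42402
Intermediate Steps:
f(M, L) = (-69 + M)*(-33 + L) (f(M, L) = (M - 69)*(L - 33) = (-69 + M)*(-33 + L))
Z(l, C) = -4 + C*l (Z(l, C) = -4 + l*C = -4 + C*l)
t = -14806 (t = 4 - (17906 + (2277 - 69*(-3) - 33*155 - 3*155)) = 4 - (17906 + (2277 + 207 - 5115 - 465)) = 4 - (17906 - 3096) = 4 - 1*14810 = 4 - 14810 = -14806)
t - Z(-150, -184) = -14806 - (-4 - 184*(-150)) = -14806 - (-4 + 27600) = -14806 - 1*27596 = -14806 - 27596 = -42402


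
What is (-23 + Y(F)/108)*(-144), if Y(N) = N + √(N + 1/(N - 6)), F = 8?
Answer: 9904/3 - 2*√34/3 ≈ 3297.4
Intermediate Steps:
Y(N) = N + √(N + 1/(-6 + N))
(-23 + Y(F)/108)*(-144) = (-23 + (8 + √((1 + 8*(-6 + 8))/(-6 + 8)))/108)*(-144) = (-23 + (8 + √((1 + 8*2)/2))*(1/108))*(-144) = (-23 + (8 + √((1 + 16)/2))*(1/108))*(-144) = (-23 + (8 + √((½)*17))*(1/108))*(-144) = (-23 + (8 + √(17/2))*(1/108))*(-144) = (-23 + (8 + √34/2)*(1/108))*(-144) = (-23 + (2/27 + √34/216))*(-144) = (-619/27 + √34/216)*(-144) = 9904/3 - 2*√34/3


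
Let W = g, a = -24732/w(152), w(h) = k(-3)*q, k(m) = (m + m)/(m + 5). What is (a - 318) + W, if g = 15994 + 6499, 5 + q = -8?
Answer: 280031/13 ≈ 21541.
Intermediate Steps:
q = -13 (q = -5 - 8 = -13)
k(m) = 2*m/(5 + m) (k(m) = (2*m)/(5 + m) = 2*m/(5 + m))
w(h) = 39 (w(h) = (2*(-3)/(5 - 3))*(-13) = (2*(-3)/2)*(-13) = (2*(-3)*(1/2))*(-13) = -3*(-13) = 39)
a = -8244/13 (a = -24732/39 = -24732*1/39 = -8244/13 ≈ -634.15)
g = 22493
W = 22493
(a - 318) + W = (-8244/13 - 318) + 22493 = -12378/13 + 22493 = 280031/13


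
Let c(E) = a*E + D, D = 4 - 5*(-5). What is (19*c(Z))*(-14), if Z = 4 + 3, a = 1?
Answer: -9576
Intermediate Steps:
D = 29 (D = 4 + 25 = 29)
Z = 7
c(E) = 29 + E (c(E) = 1*E + 29 = E + 29 = 29 + E)
(19*c(Z))*(-14) = (19*(29 + 7))*(-14) = (19*36)*(-14) = 684*(-14) = -9576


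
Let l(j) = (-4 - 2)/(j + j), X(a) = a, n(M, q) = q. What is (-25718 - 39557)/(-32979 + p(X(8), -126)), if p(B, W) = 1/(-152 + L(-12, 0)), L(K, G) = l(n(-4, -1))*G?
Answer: 9921800/5012809 ≈ 1.9793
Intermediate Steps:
l(j) = -3/j (l(j) = -6*1/(2*j) = -3/j)
L(K, G) = 3*G (L(K, G) = (-3/(-1))*G = (-3*(-1))*G = 3*G)
p(B, W) = -1/152 (p(B, W) = 1/(-152 + 3*0) = 1/(-152 + 0) = 1/(-152) = -1/152)
(-25718 - 39557)/(-32979 + p(X(8), -126)) = (-25718 - 39557)/(-32979 - 1/152) = -65275/(-5012809/152) = -65275*(-152/5012809) = 9921800/5012809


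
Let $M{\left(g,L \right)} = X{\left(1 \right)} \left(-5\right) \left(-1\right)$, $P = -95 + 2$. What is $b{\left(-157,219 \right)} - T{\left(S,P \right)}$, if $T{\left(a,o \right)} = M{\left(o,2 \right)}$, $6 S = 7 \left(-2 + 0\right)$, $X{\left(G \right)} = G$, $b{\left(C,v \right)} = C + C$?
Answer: $-319$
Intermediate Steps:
$b{\left(C,v \right)} = 2 C$
$P = -93$
$S = - \frac{7}{3}$ ($S = \frac{7 \left(-2 + 0\right)}{6} = \frac{7 \left(-2\right)}{6} = \frac{1}{6} \left(-14\right) = - \frac{7}{3} \approx -2.3333$)
$M{\left(g,L \right)} = 5$ ($M{\left(g,L \right)} = 1 \left(-5\right) \left(-1\right) = \left(-5\right) \left(-1\right) = 5$)
$T{\left(a,o \right)} = 5$
$b{\left(-157,219 \right)} - T{\left(S,P \right)} = 2 \left(-157\right) - 5 = -314 - 5 = -319$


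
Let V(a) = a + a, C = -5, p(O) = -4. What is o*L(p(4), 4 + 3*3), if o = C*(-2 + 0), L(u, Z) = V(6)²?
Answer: 1440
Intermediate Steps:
V(a) = 2*a
L(u, Z) = 144 (L(u, Z) = (2*6)² = 12² = 144)
o = 10 (o = -5*(-2 + 0) = -5*(-2) = 10)
o*L(p(4), 4 + 3*3) = 10*144 = 1440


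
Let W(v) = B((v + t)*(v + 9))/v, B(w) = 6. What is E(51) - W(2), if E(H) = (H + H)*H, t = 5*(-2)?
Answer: 5199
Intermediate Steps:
t = -10
E(H) = 2*H**2 (E(H) = (2*H)*H = 2*H**2)
W(v) = 6/v
E(51) - W(2) = 2*51**2 - 6/2 = 2*2601 - 6/2 = 5202 - 1*3 = 5202 - 3 = 5199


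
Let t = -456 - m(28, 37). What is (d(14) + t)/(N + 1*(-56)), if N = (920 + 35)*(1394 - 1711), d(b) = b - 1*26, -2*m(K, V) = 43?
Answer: 893/605582 ≈ 0.0014746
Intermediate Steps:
m(K, V) = -43/2 (m(K, V) = -½*43 = -43/2)
d(b) = -26 + b (d(b) = b - 26 = -26 + b)
t = -869/2 (t = -456 - 1*(-43/2) = -456 + 43/2 = -869/2 ≈ -434.50)
N = -302735 (N = 955*(-317) = -302735)
(d(14) + t)/(N + 1*(-56)) = ((-26 + 14) - 869/2)/(-302735 + 1*(-56)) = (-12 - 869/2)/(-302735 - 56) = -893/2/(-302791) = -893/2*(-1/302791) = 893/605582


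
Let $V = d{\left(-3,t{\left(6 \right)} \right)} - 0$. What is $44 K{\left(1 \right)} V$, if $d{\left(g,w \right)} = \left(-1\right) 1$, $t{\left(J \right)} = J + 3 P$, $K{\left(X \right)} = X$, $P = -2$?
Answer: $-44$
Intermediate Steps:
$t{\left(J \right)} = -6 + J$ ($t{\left(J \right)} = J + 3 \left(-2\right) = J - 6 = -6 + J$)
$d{\left(g,w \right)} = -1$
$V = -1$ ($V = -1 - 0 = -1 + 0 = -1$)
$44 K{\left(1 \right)} V = 44 \cdot 1 \left(-1\right) = 44 \left(-1\right) = -44$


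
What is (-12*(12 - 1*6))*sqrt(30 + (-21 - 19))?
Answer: -72*I*sqrt(10) ≈ -227.68*I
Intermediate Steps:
(-12*(12 - 1*6))*sqrt(30 + (-21 - 19)) = (-12*(12 - 6))*sqrt(30 - 40) = (-12*6)*sqrt(-10) = -72*I*sqrt(10)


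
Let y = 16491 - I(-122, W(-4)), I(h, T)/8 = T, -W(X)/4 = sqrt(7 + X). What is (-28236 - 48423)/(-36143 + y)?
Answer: 34238697/8777228 + 13938*sqrt(3)/2194307 ≈ 3.9119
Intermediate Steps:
W(X) = -4*sqrt(7 + X)
I(h, T) = 8*T
y = 16491 + 32*sqrt(3) (y = 16491 - 8*(-4*sqrt(7 - 4)) = 16491 - 8*(-4*sqrt(3)) = 16491 - (-32)*sqrt(3) = 16491 + 32*sqrt(3) ≈ 16546.)
(-28236 - 48423)/(-36143 + y) = (-28236 - 48423)/(-36143 + (16491 + 32*sqrt(3))) = -76659/(-19652 + 32*sqrt(3))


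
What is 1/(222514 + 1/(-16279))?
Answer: 16279/3622305405 ≈ 4.4941e-6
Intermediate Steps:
1/(222514 + 1/(-16279)) = 1/(222514 - 1/16279) = 1/(3622305405/16279) = 16279/3622305405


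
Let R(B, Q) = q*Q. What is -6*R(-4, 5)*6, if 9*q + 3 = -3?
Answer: 120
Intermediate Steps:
q = -⅔ (q = -⅓ + (⅑)*(-3) = -⅓ - ⅓ = -⅔ ≈ -0.66667)
R(B, Q) = -2*Q/3
-6*R(-4, 5)*6 = -(-4)*5*6 = -6*(-10/3)*6 = 20*6 = 120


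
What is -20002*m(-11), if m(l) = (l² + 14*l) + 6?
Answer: 540054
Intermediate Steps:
m(l) = 6 + l² + 14*l
-20002*m(-11) = -20002*(6 + (-11)² + 14*(-11)) = -20002*(6 + 121 - 154) = -20002*(-27) = 540054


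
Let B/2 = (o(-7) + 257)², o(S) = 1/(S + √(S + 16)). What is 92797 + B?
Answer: 1797105/8 ≈ 2.2464e+5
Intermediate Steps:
o(S) = 1/(S + √(16 + S))
B = 1054729/8 (B = 2*(1/(-7 + √(16 - 7)) + 257)² = 2*(1/(-7 + √9) + 257)² = 2*(1/(-7 + 3) + 257)² = 2*(1/(-4) + 257)² = 2*(-¼ + 257)² = 2*(1027/4)² = 2*(1054729/16) = 1054729/8 ≈ 1.3184e+5)
92797 + B = 92797 + 1054729/8 = 1797105/8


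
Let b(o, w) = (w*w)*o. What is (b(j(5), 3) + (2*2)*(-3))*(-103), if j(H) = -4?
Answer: 4944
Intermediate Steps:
b(o, w) = o*w² (b(o, w) = w²*o = o*w²)
(b(j(5), 3) + (2*2)*(-3))*(-103) = (-4*3² + (2*2)*(-3))*(-103) = (-4*9 + 4*(-3))*(-103) = (-36 - 12)*(-103) = -48*(-103) = 4944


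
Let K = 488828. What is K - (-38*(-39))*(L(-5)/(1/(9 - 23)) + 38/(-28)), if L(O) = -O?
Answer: 4162055/7 ≈ 5.9458e+5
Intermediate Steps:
K - (-38*(-39))*(L(-5)/(1/(9 - 23)) + 38/(-28)) = 488828 - (-38*(-39))*((-1*(-5))/(1/(9 - 23)) + 38/(-28)) = 488828 - 1482*(5/(1/(-14)) + 38*(-1/28)) = 488828 - 1482*(5/(-1/14) - 19/14) = 488828 - 1482*(5*(-14) - 19/14) = 488828 - 1482*(-70 - 19/14) = 488828 - 1482*(-999)/14 = 488828 - 1*(-740259/7) = 488828 + 740259/7 = 4162055/7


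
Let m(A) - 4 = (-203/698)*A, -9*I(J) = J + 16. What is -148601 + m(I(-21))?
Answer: -933487369/6282 ≈ -1.4860e+5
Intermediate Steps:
I(J) = -16/9 - J/9 (I(J) = -(J + 16)/9 = -(16 + J)/9 = -16/9 - J/9)
m(A) = 4 - 203*A/698 (m(A) = 4 + (-203/698)*A = 4 + (-203*1/698)*A = 4 - 203*A/698)
-148601 + m(I(-21)) = -148601 + (4 - 203*(-16/9 - ⅑*(-21))/698) = -148601 + (4 - 203*(-16/9 + 7/3)/698) = -148601 + (4 - 203/698*5/9) = -148601 + (4 - 1015/6282) = -148601 + 24113/6282 = -933487369/6282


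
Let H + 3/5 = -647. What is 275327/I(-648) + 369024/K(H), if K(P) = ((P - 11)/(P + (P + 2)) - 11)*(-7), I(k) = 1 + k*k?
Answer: 334023303567419/66461303685 ≈ 5025.8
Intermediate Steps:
H = -3238/5 (H = -3/5 - 647 = -3238/5 ≈ -647.60)
I(k) = 1 + k**2
K(P) = 77 - 7*(-11 + P)/(2 + 2*P) (K(P) = ((-11 + P)/(P + (2 + P)) - 11)*(-7) = ((-11 + P)/(2 + 2*P) - 11)*(-7) = (-11 + (-11 + P)/(2 + 2*P))*(-7) = 77 - 7*(-11 + P)/(2 + 2*P))
275327/I(-648) + 369024/K(H) = 275327/(1 + (-648)**2) + 369024/((21*(11 + 7*(-3238/5))/(2*(1 - 3238/5)))) = 275327/(1 + 419904) + 369024/((21*(11 - 22666/5)/(2*(-3233/5)))) = 275327/419905 + 369024/(((21/2)*(-5/3233)*(-22611/5))) = 275327*(1/419905) + 369024/(474831/6466) = 275327/419905 + 369024*(6466/474831) = 275327/419905 + 795369728/158277 = 334023303567419/66461303685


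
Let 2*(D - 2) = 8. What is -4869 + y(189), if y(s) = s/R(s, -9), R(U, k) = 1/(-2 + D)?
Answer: -4113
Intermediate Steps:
D = 6 (D = 2 + (1/2)*8 = 2 + 4 = 6)
R(U, k) = 1/4 (R(U, k) = 1/(-2 + 6) = 1/4)
y(s) = 4*s (y(s) = s/(1/4) = s*4 = 4*s)
-4869 + y(189) = -4869 + 4*189 = -4869 + 756 = -4113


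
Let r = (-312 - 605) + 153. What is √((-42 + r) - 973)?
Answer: I*√1779 ≈ 42.178*I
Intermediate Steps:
r = -764 (r = -917 + 153 = -764)
√((-42 + r) - 973) = √((-42 - 764) - 973) = √(-806 - 973) = √(-1779) = I*√1779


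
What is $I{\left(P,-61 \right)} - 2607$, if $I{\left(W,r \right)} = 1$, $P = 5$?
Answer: $-2606$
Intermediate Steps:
$I{\left(P,-61 \right)} - 2607 = 1 - 2607 = -2606$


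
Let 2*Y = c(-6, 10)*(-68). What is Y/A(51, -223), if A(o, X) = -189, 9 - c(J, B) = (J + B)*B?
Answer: -1054/189 ≈ -5.5767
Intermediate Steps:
c(J, B) = 9 - B*(B + J) (c(J, B) = 9 - (J + B)*B = 9 - (B + J)*B = 9 - B*(B + J))
Y = 1054 (Y = ((9 - 1*10² - 1*10*(-6))*(-68))/2 = ((9 - 1*100 + 60)*(-68))/2 = ((9 - 100 + 60)*(-68))/2 = (-31*(-68))/2 = (½)*2108 = 1054)
Y/A(51, -223) = 1054/(-189) = 1054*(-1/189) = -1054/189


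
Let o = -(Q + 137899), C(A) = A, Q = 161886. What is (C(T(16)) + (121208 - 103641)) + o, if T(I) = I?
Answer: -282202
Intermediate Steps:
o = -299785 (o = -(161886 + 137899) = -1*299785 = -299785)
(C(T(16)) + (121208 - 103641)) + o = (16 + (121208 - 103641)) - 299785 = (16 + 17567) - 299785 = 17583 - 299785 = -282202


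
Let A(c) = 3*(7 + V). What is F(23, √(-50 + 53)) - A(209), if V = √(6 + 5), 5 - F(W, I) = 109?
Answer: -125 - 3*√11 ≈ -134.95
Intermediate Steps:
F(W, I) = -104 (F(W, I) = 5 - 1*109 = 5 - 109 = -104)
V = √11 ≈ 3.3166
A(c) = 21 + 3*√11 (A(c) = 3*(7 + √11) = 21 + 3*√11)
F(23, √(-50 + 53)) - A(209) = -104 - (21 + 3*√11) = -104 + (-21 - 3*√11) = -125 - 3*√11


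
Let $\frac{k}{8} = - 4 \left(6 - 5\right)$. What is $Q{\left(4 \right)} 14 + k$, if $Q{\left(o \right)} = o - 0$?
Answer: $24$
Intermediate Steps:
$k = -32$ ($k = 8 \left(- 4 \left(6 - 5\right)\right) = 8 \left(\left(-4\right) 1\right) = 8 \left(-4\right) = -32$)
$Q{\left(o \right)} = o$ ($Q{\left(o \right)} = o + 0 = o$)
$Q{\left(4 \right)} 14 + k = 4 \cdot 14 - 32 = 56 - 32 = 24$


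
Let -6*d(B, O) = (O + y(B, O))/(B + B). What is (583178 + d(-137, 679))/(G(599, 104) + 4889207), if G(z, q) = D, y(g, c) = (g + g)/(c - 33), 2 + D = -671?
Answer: 25806227943/216322518034 ≈ 0.11930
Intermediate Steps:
D = -673 (D = -2 - 671 = -673)
y(g, c) = 2*g/(-33 + c) (y(g, c) = (2*g)/(-33 + c) = 2*g/(-33 + c))
G(z, q) = -673
d(B, O) = -(O + 2*B/(-33 + O))/(12*B) (d(B, O) = -(O + 2*B/(-33 + O))/(6*(B + B)) = -(O + 2*B/(-33 + O))/(6*(2*B)) = -(O + 2*B/(-33 + O))*1/(2*B)/6 = -(O + 2*B/(-33 + O))/(12*B))
(583178 + d(-137, 679))/(G(599, 104) + 4889207) = (583178 + (1/12)*(-2*(-137) - 1*679*(-33 + 679))/(-137*(-33 + 679)))/(-673 + 4889207) = (583178 + (1/12)*(-1/137)*(274 - 1*679*646)/646)/4888534 = (583178 + (1/12)*(-1/137)*(1/646)*(274 - 438634))*(1/4888534) = (583178 + (1/12)*(-1/137)*(1/646)*(-438360))*(1/4888534) = (583178 + 18265/44251)*(1/4888534) = (25806227943/44251)*(1/4888534) = 25806227943/216322518034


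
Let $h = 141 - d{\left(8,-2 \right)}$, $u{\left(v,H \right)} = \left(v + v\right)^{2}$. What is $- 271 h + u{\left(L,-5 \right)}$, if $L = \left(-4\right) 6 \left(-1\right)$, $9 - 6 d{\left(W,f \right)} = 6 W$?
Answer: $- \frac{75337}{2} \approx -37669.0$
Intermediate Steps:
$d{\left(W,f \right)} = \frac{3}{2} - W$ ($d{\left(W,f \right)} = \frac{3}{2} - \frac{6 W}{6} = \frac{3}{2} - W$)
$L = 24$ ($L = \left(-24\right) \left(-1\right) = 24$)
$u{\left(v,H \right)} = 4 v^{2}$ ($u{\left(v,H \right)} = \left(2 v\right)^{2} = 4 v^{2}$)
$h = \frac{295}{2}$ ($h = 141 - \left(\frac{3}{2} - 8\right) = 141 - - \frac{13}{2} = 141 + \frac{13}{2} = \frac{295}{2} \approx 147.5$)
$- 271 h + u{\left(L,-5 \right)} = \left(-271\right) \frac{295}{2} + 4 \cdot 24^{2} = - \frac{79945}{2} + 4 \cdot 576 = - \frac{79945}{2} + 2304 = - \frac{75337}{2}$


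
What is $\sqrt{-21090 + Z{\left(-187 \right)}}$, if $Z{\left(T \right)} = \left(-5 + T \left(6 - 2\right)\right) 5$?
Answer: $i \sqrt{24855} \approx 157.65 i$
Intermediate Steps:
$Z{\left(T \right)} = -25 + 20 T$ ($Z{\left(T \right)} = \left(-5 + T 4\right) 5 = \left(-5 + 4 T\right) 5 = -25 + 20 T$)
$\sqrt{-21090 + Z{\left(-187 \right)}} = \sqrt{-21090 + \left(-25 + 20 \left(-187\right)\right)} = \sqrt{-21090 - 3765} = \sqrt{-24855} = i \sqrt{24855}$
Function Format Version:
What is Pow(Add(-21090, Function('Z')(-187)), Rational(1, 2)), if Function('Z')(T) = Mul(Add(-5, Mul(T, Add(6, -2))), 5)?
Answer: Mul(I, Pow(24855, Rational(1, 2))) ≈ Mul(157.65, I)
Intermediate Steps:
Function('Z')(T) = Add(-25, Mul(20, T)) (Function('Z')(T) = Mul(Add(-5, Mul(T, 4)), 5) = Mul(Add(-5, Mul(4, T)), 5) = Add(-25, Mul(20, T)))
Pow(Add(-21090, Function('Z')(-187)), Rational(1, 2)) = Pow(Add(-21090, Add(-25, Mul(20, -187))), Rational(1, 2)) = Pow(Add(-21090, Add(-25, -3740)), Rational(1, 2)) = Pow(Add(-21090, -3765), Rational(1, 2)) = Pow(-24855, Rational(1, 2)) = Mul(I, Pow(24855, Rational(1, 2)))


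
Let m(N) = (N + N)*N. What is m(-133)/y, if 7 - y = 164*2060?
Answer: -35378/337833 ≈ -0.10472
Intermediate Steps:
m(N) = 2*N² (m(N) = (2*N)*N = 2*N²)
y = -337833 (y = 7 - 164*2060 = 7 - 1*337840 = 7 - 337840 = -337833)
m(-133)/y = (2*(-133)²)/(-337833) = (2*17689)*(-1/337833) = 35378*(-1/337833) = -35378/337833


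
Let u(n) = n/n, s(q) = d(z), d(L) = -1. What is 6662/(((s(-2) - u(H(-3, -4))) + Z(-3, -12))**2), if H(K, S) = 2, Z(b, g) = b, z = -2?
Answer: 6662/25 ≈ 266.48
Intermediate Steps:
s(q) = -1
u(n) = 1
6662/(((s(-2) - u(H(-3, -4))) + Z(-3, -12))**2) = 6662/(((-1 - 1*1) - 3)**2) = 6662/(((-1 - 1) - 3)**2) = 6662/((-2 - 3)**2) = 6662/((-5)**2) = 6662/25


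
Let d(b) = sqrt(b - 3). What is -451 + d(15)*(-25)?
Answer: -451 - 50*sqrt(3) ≈ -537.60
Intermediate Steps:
d(b) = sqrt(-3 + b)
-451 + d(15)*(-25) = -451 + sqrt(-3 + 15)*(-25) = -451 + sqrt(12)*(-25) = -451 + (2*sqrt(3))*(-25) = -451 - 50*sqrt(3)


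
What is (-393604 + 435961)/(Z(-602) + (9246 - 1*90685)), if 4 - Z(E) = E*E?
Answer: -42357/443839 ≈ -0.095433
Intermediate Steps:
Z(E) = 4 - E² (Z(E) = 4 - E*E = 4 - E²)
(-393604 + 435961)/(Z(-602) + (9246 - 1*90685)) = (-393604 + 435961)/((4 - 1*(-602)²) + (9246 - 1*90685)) = 42357/((4 - 1*362404) + (9246 - 90685)) = 42357/((4 - 362404) - 81439) = 42357/(-362400 - 81439) = 42357/(-443839) = 42357*(-1/443839) = -42357/443839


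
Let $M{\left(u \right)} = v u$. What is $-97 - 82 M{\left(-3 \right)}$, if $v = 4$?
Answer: $887$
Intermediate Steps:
$M{\left(u \right)} = 4 u$
$-97 - 82 M{\left(-3 \right)} = -97 - 82 \cdot 4 \left(-3\right) = -97 - -984 = -97 + 984 = 887$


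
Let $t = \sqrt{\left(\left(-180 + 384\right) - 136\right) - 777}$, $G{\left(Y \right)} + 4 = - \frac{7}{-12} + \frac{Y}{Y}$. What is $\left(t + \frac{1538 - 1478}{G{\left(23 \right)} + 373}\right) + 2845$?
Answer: $\frac{12652435}{4447} + i \sqrt{709} \approx 2845.2 + 26.627 i$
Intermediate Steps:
$G{\left(Y \right)} = - \frac{29}{12}$ ($G{\left(Y \right)} = -4 + \left(- \frac{7}{-12} + \frac{Y}{Y}\right) = -4 + \left(\left(-7\right) \left(- \frac{1}{12}\right) + 1\right) = -4 + \left(\frac{7}{12} + 1\right) = -4 + \frac{19}{12} = - \frac{29}{12}$)
$t = i \sqrt{709}$ ($t = \sqrt{\left(204 - 136\right) - 777} = \sqrt{68 - 777} = \sqrt{-709} = i \sqrt{709} \approx 26.627 i$)
$\left(t + \frac{1538 - 1478}{G{\left(23 \right)} + 373}\right) + 2845 = \left(i \sqrt{709} + \frac{1538 - 1478}{- \frac{29}{12} + 373}\right) + 2845 = \left(i \sqrt{709} + \frac{60}{\frac{4447}{12}}\right) + 2845 = \left(i \sqrt{709} + 60 \cdot \frac{12}{4447}\right) + 2845 = \left(i \sqrt{709} + \frac{720}{4447}\right) + 2845 = \left(\frac{720}{4447} + i \sqrt{709}\right) + 2845 = \frac{12652435}{4447} + i \sqrt{709}$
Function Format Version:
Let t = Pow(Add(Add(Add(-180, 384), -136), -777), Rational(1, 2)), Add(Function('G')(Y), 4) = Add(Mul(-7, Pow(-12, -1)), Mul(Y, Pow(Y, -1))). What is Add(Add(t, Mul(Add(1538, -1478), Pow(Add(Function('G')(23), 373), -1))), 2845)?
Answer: Add(Rational(12652435, 4447), Mul(I, Pow(709, Rational(1, 2)))) ≈ Add(2845.2, Mul(26.627, I))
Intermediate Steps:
Function('G')(Y) = Rational(-29, 12) (Function('G')(Y) = Add(-4, Add(Mul(-7, Pow(-12, -1)), Mul(Y, Pow(Y, -1)))) = Add(-4, Add(Mul(-7, Rational(-1, 12)), 1)) = Add(-4, Add(Rational(7, 12), 1)) = Add(-4, Rational(19, 12)) = Rational(-29, 12))
t = Mul(I, Pow(709, Rational(1, 2))) (t = Pow(Add(Add(204, -136), -777), Rational(1, 2)) = Pow(Add(68, -777), Rational(1, 2)) = Pow(-709, Rational(1, 2)) = Mul(I, Pow(709, Rational(1, 2))) ≈ Mul(26.627, I))
Add(Add(t, Mul(Add(1538, -1478), Pow(Add(Function('G')(23), 373), -1))), 2845) = Add(Add(Mul(I, Pow(709, Rational(1, 2))), Mul(Add(1538, -1478), Pow(Add(Rational(-29, 12), 373), -1))), 2845) = Add(Add(Mul(I, Pow(709, Rational(1, 2))), Mul(60, Pow(Rational(4447, 12), -1))), 2845) = Add(Add(Mul(I, Pow(709, Rational(1, 2))), Mul(60, Rational(12, 4447))), 2845) = Add(Add(Mul(I, Pow(709, Rational(1, 2))), Rational(720, 4447)), 2845) = Add(Add(Rational(720, 4447), Mul(I, Pow(709, Rational(1, 2)))), 2845) = Add(Rational(12652435, 4447), Mul(I, Pow(709, Rational(1, 2))))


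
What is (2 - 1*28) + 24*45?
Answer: 1054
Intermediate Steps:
(2 - 1*28) + 24*45 = (2 - 28) + 1080 = -26 + 1080 = 1054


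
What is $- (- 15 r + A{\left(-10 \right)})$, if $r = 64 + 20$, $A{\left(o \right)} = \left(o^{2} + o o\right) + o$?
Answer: $1070$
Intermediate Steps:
$A{\left(o \right)} = o + 2 o^{2}$ ($A{\left(o \right)} = \left(o^{2} + o^{2}\right) + o = 2 o^{2} + o = o + 2 o^{2}$)
$r = 84$
$- (- 15 r + A{\left(-10 \right)}) = - (\left(-15\right) 84 - 10 \left(1 + 2 \left(-10\right)\right)) = - (-1260 - 10 \left(1 - 20\right)) = - (-1260 - -190) = - (-1260 + 190) = \left(-1\right) \left(-1070\right) = 1070$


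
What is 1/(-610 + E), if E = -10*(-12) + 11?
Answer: -1/479 ≈ -0.0020877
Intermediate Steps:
E = 131 (E = 120 + 11 = 131)
1/(-610 + E) = 1/(-610 + 131) = 1/(-479) = -1/479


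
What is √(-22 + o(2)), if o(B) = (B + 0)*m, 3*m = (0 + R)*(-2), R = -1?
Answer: I*√186/3 ≈ 4.5461*I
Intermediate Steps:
m = ⅔ (m = ((0 - 1)*(-2))/3 = (-1*(-2))/3 = (⅓)*2 = ⅔ ≈ 0.66667)
o(B) = 2*B/3 (o(B) = (B + 0)*(⅔) = B*(⅔) = 2*B/3)
√(-22 + o(2)) = √(-22 + (⅔)*2) = √(-22 + 4/3) = √(-62/3) = I*√186/3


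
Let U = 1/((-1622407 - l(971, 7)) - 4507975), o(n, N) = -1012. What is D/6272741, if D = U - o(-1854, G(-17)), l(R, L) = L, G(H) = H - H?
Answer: 6203953667/38454342426249 ≈ 0.00016133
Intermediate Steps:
G(H) = 0
U = -1/6130389 (U = 1/((-1622407 - 1*7) - 4507975) = 1/((-1622407 - 7) - 4507975) = 1/(-1622414 - 4507975) = 1/(-6130389) = -1/6130389 ≈ -1.6312e-7)
D = 6203953667/6130389 (D = -1/6130389 - 1*(-1012) = -1/6130389 + 1012 = 6203953667/6130389 ≈ 1012.0)
D/6272741 = (6203953667/6130389)/6272741 = (6203953667/6130389)*(1/6272741) = 6203953667/38454342426249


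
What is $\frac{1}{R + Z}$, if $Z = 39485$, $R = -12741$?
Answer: $\frac{1}{26744} \approx 3.7392 \cdot 10^{-5}$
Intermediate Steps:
$\frac{1}{R + Z} = \frac{1}{-12741 + 39485} = \frac{1}{26744}$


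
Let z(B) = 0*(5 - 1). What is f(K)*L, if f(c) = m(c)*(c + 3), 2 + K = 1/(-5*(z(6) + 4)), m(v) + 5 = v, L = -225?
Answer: 24111/16 ≈ 1506.9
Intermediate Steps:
z(B) = 0 (z(B) = 0*4 = 0)
m(v) = -5 + v
K = -41/20 (K = -2 + 1/(-5*(0 + 4)) = -2 + 1/(-5*4) = -2 + 1/(-20) = -2 + 1*(-1/20) = -2 - 1/20 = -41/20 ≈ -2.0500)
f(c) = (-5 + c)*(3 + c) (f(c) = (-5 + c)*(c + 3) = (-5 + c)*(3 + c))
f(K)*L = ((-5 - 41/20)*(3 - 41/20))*(-225) = -141/20*19/20*(-225) = -2679/400*(-225) = 24111/16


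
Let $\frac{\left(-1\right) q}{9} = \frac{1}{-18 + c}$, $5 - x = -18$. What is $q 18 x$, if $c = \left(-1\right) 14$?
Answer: $\frac{1863}{16} \approx 116.44$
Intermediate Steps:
$c = -14$
$x = 23$ ($x = 5 - -18 = 5 + 18 = 23$)
$q = \frac{9}{32}$ ($q = - \frac{9}{-18 - 14} = - \frac{9}{-32} = \left(-9\right) \left(- \frac{1}{32}\right) = \frac{9}{32} \approx 0.28125$)
$q 18 x = \frac{9}{32} \cdot 18 \cdot 23 = \frac{81}{16} \cdot 23 = \frac{1863}{16}$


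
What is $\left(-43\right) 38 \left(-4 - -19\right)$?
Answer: $-24510$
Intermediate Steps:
$\left(-43\right) 38 \left(-4 - -19\right) = - 1634 \left(-4 + 19\right) = \left(-1634\right) 15 = -24510$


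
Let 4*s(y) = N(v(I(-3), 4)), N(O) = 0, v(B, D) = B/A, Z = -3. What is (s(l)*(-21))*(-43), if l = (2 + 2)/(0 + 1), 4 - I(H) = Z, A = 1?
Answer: 0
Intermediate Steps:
I(H) = 7 (I(H) = 4 - 1*(-3) = 4 + 3 = 7)
v(B, D) = B (v(B, D) = B/1 = B*1 = B)
l = 4 (l = 4/1 = 4*1 = 4)
s(y) = 0 (s(y) = (¼)*0 = 0)
(s(l)*(-21))*(-43) = (0*(-21))*(-43) = 0*(-43) = 0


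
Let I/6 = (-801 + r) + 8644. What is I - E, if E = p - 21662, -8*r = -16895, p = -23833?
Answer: 420897/4 ≈ 1.0522e+5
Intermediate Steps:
r = 16895/8 (r = -1/8*(-16895) = 16895/8 ≈ 2111.9)
E = -45495 (E = -23833 - 21662 = -45495)
I = 238917/4 (I = 6*((-801 + 16895/8) + 8644) = 6*(10487/8 + 8644) = 6*(79639/8) = 238917/4 ≈ 59729.)
I - E = 238917/4 - 1*(-45495) = 238917/4 + 45495 = 420897/4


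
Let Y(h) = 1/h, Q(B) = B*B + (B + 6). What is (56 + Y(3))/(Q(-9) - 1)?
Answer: 169/231 ≈ 0.73160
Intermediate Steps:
Q(B) = 6 + B + B**2 (Q(B) = B**2 + (6 + B) = 6 + B + B**2)
(56 + Y(3))/(Q(-9) - 1) = (56 + 1/3)/((6 - 9 + (-9)**2) - 1) = (56 + 1/3)/((6 - 9 + 81) - 1) = 169/(3*(78 - 1)) = (169/3)/77 = (169/3)*(1/77) = 169/231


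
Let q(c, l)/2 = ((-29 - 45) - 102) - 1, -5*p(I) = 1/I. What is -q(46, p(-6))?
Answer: 354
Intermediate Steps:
p(I) = -1/(5*I)
q(c, l) = -354 (q(c, l) = 2*(((-29 - 45) - 102) - 1) = 2*((-74 - 102) - 1) = 2*(-176 - 1) = 2*(-177) = -354)
-q(46, p(-6)) = -1*(-354) = 354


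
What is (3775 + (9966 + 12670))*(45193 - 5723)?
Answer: 1042442170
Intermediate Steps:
(3775 + (9966 + 12670))*(45193 - 5723) = (3775 + 22636)*39470 = 26411*39470 = 1042442170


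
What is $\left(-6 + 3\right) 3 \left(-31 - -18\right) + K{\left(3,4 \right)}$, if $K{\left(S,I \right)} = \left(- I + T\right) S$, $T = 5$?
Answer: $120$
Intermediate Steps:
$K{\left(S,I \right)} = S \left(5 - I\right)$ ($K{\left(S,I \right)} = \left(- I + 5\right) S = \left(5 - I\right) S = S \left(5 - I\right)$)
$\left(-6 + 3\right) 3 \left(-31 - -18\right) + K{\left(3,4 \right)} = \left(-6 + 3\right) 3 \left(-31 - -18\right) + 3 \left(5 - 4\right) = \left(-3\right) 3 \left(-31 + 18\right) + 3 \left(5 - 4\right) = \left(-9\right) \left(-13\right) + 3 \cdot 1 = 117 + 3 = 120$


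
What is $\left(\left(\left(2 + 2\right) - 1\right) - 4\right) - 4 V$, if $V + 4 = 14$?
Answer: $-41$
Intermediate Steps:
$V = 10$ ($V = -4 + 14 = 10$)
$\left(\left(\left(2 + 2\right) - 1\right) - 4\right) - 4 V = \left(\left(\left(2 + 2\right) - 1\right) - 4\right) - 40 = \left(\left(4 - 1\right) - 4\right) - 40 = \left(3 - 4\right) - 40 = -1 - 40 = -41$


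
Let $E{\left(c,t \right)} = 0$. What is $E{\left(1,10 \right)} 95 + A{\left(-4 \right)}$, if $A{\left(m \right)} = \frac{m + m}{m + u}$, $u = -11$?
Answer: $\frac{8}{15} \approx 0.53333$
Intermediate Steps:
$A{\left(m \right)} = \frac{2 m}{-11 + m}$ ($A{\left(m \right)} = \frac{m + m}{m - 11} = \frac{2 m}{-11 + m}$)
$E{\left(1,10 \right)} 95 + A{\left(-4 \right)} = 0 \cdot 95 + 2 \left(-4\right) \frac{1}{-11 - 4} = 0 + 2 \left(-4\right) \frac{1}{-15} = 0 + 2 \left(-4\right) \left(- \frac{1}{15}\right) = 0 + \frac{8}{15} = \frac{8}{15}$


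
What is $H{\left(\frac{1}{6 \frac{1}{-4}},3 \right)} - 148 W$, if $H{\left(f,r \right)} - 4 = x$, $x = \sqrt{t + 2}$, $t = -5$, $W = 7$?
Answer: $-1032 + i \sqrt{3} \approx -1032.0 + 1.732 i$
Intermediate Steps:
$x = i \sqrt{3}$ ($x = \sqrt{-5 + 2} = \sqrt{-3} = i \sqrt{3} \approx 1.732 i$)
$H{\left(f,r \right)} = 4 + i \sqrt{3}$
$H{\left(\frac{1}{6 \frac{1}{-4}},3 \right)} - 148 W = \left(4 + i \sqrt{3}\right) - 1036 = -1032 + i \sqrt{3}$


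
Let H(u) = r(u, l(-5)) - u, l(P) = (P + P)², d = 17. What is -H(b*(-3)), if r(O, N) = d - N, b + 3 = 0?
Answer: 92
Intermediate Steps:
b = -3 (b = -3 + 0 = -3)
l(P) = 4*P² (l(P) = (2*P)² = 4*P²)
r(O, N) = 17 - N
H(u) = -83 - u (H(u) = (17 - 4*(-5)²) - u = (17 - 4*25) - u = (17 - 1*100) - u = (17 - 100) - u = -83 - u)
-H(b*(-3)) = -(-83 - (-3)*(-3)) = -(-83 - 1*9) = -(-83 - 9) = -1*(-92) = 92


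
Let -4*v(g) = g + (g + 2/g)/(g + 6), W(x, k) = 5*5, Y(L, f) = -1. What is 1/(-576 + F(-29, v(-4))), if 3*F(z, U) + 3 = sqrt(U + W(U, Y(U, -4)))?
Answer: -83088/47941351 - 60*sqrt(17)/47941351 ≈ -0.0017383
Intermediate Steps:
W(x, k) = 25
v(g) = -g/4 - (g + 2/g)/(4*(6 + g)) (v(g) = -(g + (g + 2/g)/(g + 6))/4 = -(g + (g + 2/g)/(6 + g))/4 = -g/4 - (g + 2/g)/(4*(6 + g)))
F(z, U) = -1 + sqrt(25 + U)/3 (F(z, U) = -1 + sqrt(U + 25)/3 = -1 + sqrt(25 + U)/3)
1/(-576 + F(-29, v(-4))) = 1/(-576 + (-1 + sqrt(25 + (1/4)*(-2 - 1*(-4)**3 - 7*(-4)**2)/(-4*(6 - 4)))/3)) = 1/(-576 + (-1 + sqrt(25 + (1/4)*(-1/4)*(-2 - 1*(-64) - 7*16)/2)/3)) = 1/(-576 + (-1 + sqrt(25 + (1/4)*(-1/4)*(1/2)*(-2 + 64 - 112))/3)) = 1/(-576 + (-1 + sqrt(25 + (1/4)*(-1/4)*(1/2)*(-50))/3)) = 1/(-576 + (-1 + sqrt(25 + 25/16)/3)) = 1/(-576 + (-1 + sqrt(425/16)/3)) = 1/(-576 + (-1 + (5*sqrt(17)/4)/3)) = 1/(-576 + (-1 + 5*sqrt(17)/12)) = 1/(-577 + 5*sqrt(17)/12)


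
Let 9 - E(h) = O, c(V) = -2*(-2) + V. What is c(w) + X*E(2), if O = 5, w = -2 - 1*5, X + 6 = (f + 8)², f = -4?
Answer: 37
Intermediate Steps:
X = 10 (X = -6 + (-4 + 8)² = -6 + 4² = -6 + 16 = 10)
w = -7 (w = -2 - 5 = -7)
c(V) = 4 + V
E(h) = 4 (E(h) = 9 - 1*5 = 9 - 5 = 4)
c(w) + X*E(2) = (4 - 7) + 10*4 = -3 + 40 = 37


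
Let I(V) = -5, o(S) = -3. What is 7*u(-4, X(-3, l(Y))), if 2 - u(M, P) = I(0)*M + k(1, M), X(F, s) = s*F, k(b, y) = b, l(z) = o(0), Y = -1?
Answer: -133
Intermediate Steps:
l(z) = -3
X(F, s) = F*s
u(M, P) = 1 + 5*M (u(M, P) = 2 - (-5*M + 1) = 2 - (1 - 5*M) = 2 + (-1 + 5*M) = 1 + 5*M)
7*u(-4, X(-3, l(Y))) = 7*(1 + 5*(-4)) = 7*(1 - 20) = 7*(-19) = -133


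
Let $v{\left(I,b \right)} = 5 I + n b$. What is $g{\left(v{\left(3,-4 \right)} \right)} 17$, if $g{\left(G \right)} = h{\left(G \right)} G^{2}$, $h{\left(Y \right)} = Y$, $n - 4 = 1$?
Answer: $-2125$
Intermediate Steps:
$n = 5$ ($n = 4 + 1 = 5$)
$v{\left(I,b \right)} = 5 I + 5 b$
$g{\left(G \right)} = G^{3}$ ($g{\left(G \right)} = G G^{2} = G^{3}$)
$g{\left(v{\left(3,-4 \right)} \right)} 17 = \left(5 \cdot 3 + 5 \left(-4\right)\right)^{3} \cdot 17 = \left(15 - 20\right)^{3} \cdot 17 = \left(-5\right)^{3} \cdot 17 = \left(-125\right) 17 = -2125$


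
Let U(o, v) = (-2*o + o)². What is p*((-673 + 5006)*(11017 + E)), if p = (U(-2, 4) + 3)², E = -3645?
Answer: 1565200924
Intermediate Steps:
U(o, v) = o² (U(o, v) = (-o)² = o²)
p = 49 (p = ((-2)² + 3)² = (4 + 3)² = 7² = 49)
p*((-673 + 5006)*(11017 + E)) = 49*((-673 + 5006)*(11017 - 3645)) = 49*(4333*7372) = 49*31942876 = 1565200924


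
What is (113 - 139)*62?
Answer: -1612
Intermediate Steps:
(113 - 139)*62 = -26*62 = -1612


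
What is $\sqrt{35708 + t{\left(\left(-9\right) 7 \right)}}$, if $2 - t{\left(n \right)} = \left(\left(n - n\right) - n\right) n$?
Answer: $\sqrt{39679} \approx 199.2$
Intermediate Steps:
$t{\left(n \right)} = 2 + n^{2}$ ($t{\left(n \right)} = 2 - \left(\left(n - n\right) - n\right) n = 2 - \left(0 - n\right) n = 2 - - n n = 2 - - n^{2} = 2 + n^{2}$)
$\sqrt{35708 + t{\left(\left(-9\right) 7 \right)}} = \sqrt{35708 + \left(2 + \left(\left(-9\right) 7\right)^{2}\right)} = \sqrt{35708 + \left(2 + \left(-63\right)^{2}\right)} = \sqrt{35708 + \left(2 + 3969\right)} = \sqrt{35708 + 3971} = \sqrt{39679}$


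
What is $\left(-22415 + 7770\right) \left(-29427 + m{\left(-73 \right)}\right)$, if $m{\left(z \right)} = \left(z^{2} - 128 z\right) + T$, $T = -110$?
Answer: $217683280$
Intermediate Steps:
$m{\left(z \right)} = -110 + z^{2} - 128 z$ ($m{\left(z \right)} = \left(z^{2} - 128 z\right) - 110 = -110 + z^{2} - 128 z$)
$\left(-22415 + 7770\right) \left(-29427 + m{\left(-73 \right)}\right) = \left(-22415 + 7770\right) \left(-29427 - \left(-9234 - 5329\right)\right) = - 14645 \left(-29427 + \left(-110 + 5329 + 9344\right)\right) = - 14645 \left(-29427 + 14563\right) = \left(-14645\right) \left(-14864\right) = 217683280$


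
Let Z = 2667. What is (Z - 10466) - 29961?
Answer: -37760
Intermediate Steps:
(Z - 10466) - 29961 = (2667 - 10466) - 29961 = -7799 - 29961 = -37760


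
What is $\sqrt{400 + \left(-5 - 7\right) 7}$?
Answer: $2 \sqrt{79} \approx 17.776$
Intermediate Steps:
$\sqrt{400 + \left(-5 - 7\right) 7} = \sqrt{400 - 84} = \sqrt{316} = 2 \sqrt{79}$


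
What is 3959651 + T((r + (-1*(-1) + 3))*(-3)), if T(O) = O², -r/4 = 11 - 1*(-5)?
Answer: 3992051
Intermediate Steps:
r = -64 (r = -4*(11 - 1*(-5)) = -4*(11 + 5) = -4*16 = -64)
3959651 + T((r + (-1*(-1) + 3))*(-3)) = 3959651 + ((-64 + (-1*(-1) + 3))*(-3))² = 3959651 + ((-64 + (1 + 3))*(-3))² = 3959651 + ((-64 + 4)*(-3))² = 3959651 + (-60*(-3))² = 3959651 + 180² = 3959651 + 32400 = 3992051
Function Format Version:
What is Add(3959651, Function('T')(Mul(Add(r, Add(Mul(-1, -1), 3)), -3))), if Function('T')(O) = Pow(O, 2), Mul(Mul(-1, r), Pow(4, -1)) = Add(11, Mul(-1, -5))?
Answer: 3992051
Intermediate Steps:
r = -64 (r = Mul(-4, Add(11, Mul(-1, -5))) = Mul(-4, Add(11, 5)) = Mul(-4, 16) = -64)
Add(3959651, Function('T')(Mul(Add(r, Add(Mul(-1, -1), 3)), -3))) = Add(3959651, Pow(Mul(Add(-64, Add(Mul(-1, -1), 3)), -3), 2)) = Add(3959651, Pow(Mul(Add(-64, Add(1, 3)), -3), 2)) = Add(3959651, Pow(Mul(Add(-64, 4), -3), 2)) = Add(3959651, Pow(Mul(-60, -3), 2)) = Add(3959651, Pow(180, 2)) = Add(3959651, 32400) = 3992051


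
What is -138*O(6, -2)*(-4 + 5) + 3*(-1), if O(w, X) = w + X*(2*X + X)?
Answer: -2487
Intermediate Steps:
O(w, X) = w + 3*X² (O(w, X) = w + X*(3*X) = w + 3*X²)
-138*O(6, -2)*(-4 + 5) + 3*(-1) = -138*(6 + 3*(-2)²)*(-4 + 5) + 3*(-1) = -138*(6 + 3*4) - 3 = -138*(6 + 12) - 3 = -2484 - 3 = -2487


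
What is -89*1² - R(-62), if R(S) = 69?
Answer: -158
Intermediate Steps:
-89*1² - R(-62) = -89*1² - 1*69 = -89*1 - 69 = -89 - 69 = -158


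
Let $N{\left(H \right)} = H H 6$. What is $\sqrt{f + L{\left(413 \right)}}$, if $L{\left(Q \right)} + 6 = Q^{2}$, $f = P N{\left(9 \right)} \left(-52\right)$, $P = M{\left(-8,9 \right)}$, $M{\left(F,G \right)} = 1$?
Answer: $\sqrt{145291} \approx 381.17$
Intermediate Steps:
$N{\left(H \right)} = 6 H^{2}$ ($N{\left(H \right)} = H^{2} \cdot 6 = 6 H^{2}$)
$P = 1$
$f = -25272$ ($f = 1 \cdot 6 \cdot 9^{2} \left(-52\right) = 1 \cdot 6 \cdot 81 \left(-52\right) = 1 \cdot 486 \left(-52\right) = 486 \left(-52\right) = -25272$)
$L{\left(Q \right)} = -6 + Q^{2}$
$\sqrt{f + L{\left(413 \right)}} = \sqrt{-25272 - \left(6 - 413^{2}\right)} = \sqrt{-25272 + \left(-6 + 170569\right)} = \sqrt{-25272 + 170563} = \sqrt{145291}$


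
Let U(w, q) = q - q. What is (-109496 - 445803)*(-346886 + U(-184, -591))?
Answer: 192625448914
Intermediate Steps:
U(w, q) = 0
(-109496 - 445803)*(-346886 + U(-184, -591)) = (-109496 - 445803)*(-346886 + 0) = -555299*(-346886) = 192625448914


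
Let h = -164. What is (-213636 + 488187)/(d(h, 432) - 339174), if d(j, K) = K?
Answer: -91517/112914 ≈ -0.81050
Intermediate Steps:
(-213636 + 488187)/(d(h, 432) - 339174) = (-213636 + 488187)/(432 - 339174) = 274551/(-338742) = 274551*(-1/338742) = -91517/112914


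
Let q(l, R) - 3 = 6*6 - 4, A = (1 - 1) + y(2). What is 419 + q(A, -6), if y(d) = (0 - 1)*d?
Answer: 454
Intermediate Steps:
y(d) = -d
A = -2 (A = (1 - 1) - 1*2 = 0 - 2 = -2)
q(l, R) = 35 (q(l, R) = 3 + (6*6 - 4) = 3 + (36 - 4) = 3 + 32 = 35)
419 + q(A, -6) = 419 + 35 = 454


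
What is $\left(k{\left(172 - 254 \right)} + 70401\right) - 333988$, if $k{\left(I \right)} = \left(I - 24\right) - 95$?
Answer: $-263788$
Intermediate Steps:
$k{\left(I \right)} = -119 + I$ ($k{\left(I \right)} = \left(-24 + I\right) - 95 = -119 + I$)
$\left(k{\left(172 - 254 \right)} + 70401\right) - 333988 = \left(\left(-119 + \left(172 - 254\right)\right) + 70401\right) - 333988 = \left(\left(-119 - 82\right) + 70401\right) - 333988 = \left(-201 + 70401\right) - 333988 = 70200 - 333988 = -263788$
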